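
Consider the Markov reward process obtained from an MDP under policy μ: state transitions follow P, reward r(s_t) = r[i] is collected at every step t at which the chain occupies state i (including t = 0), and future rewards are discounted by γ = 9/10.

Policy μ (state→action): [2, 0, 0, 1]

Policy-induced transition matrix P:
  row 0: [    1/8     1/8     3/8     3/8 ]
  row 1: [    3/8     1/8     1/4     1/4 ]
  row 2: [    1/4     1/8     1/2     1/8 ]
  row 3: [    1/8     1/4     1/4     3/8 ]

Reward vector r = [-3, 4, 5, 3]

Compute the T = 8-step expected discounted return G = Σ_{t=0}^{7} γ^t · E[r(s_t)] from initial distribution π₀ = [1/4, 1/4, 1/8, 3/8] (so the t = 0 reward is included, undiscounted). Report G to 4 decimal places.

G = 14.3015

t=0: π = [0.2500, 0.2500, 0.1250, 0.3750], E[r] = 2.0000, γ^t·E[r] = 2.000000, running G = 2.000000
t=1: π = [0.2031, 0.1719, 0.3125, 0.3125], E[r] = 2.5781, γ^t·E[r] = 2.320313, running G = 4.320313
t=2: π = [0.2070, 0.1641, 0.3535, 0.2754], E[r] = 2.6289, γ^t·E[r] = 2.129414, running G = 6.449727
t=3: π = [0.2102, 0.1594, 0.3643, 0.2661], E[r] = 2.6267, γ^t·E[r] = 1.914871, running G = 8.364597
t=4: π = [0.2104, 0.1583, 0.3673, 0.2640], E[r] = 2.6306, γ^t·E[r] = 1.725947, running G = 10.090544
t=5: π = [0.2105, 0.1580, 0.3681, 0.2634], E[r] = 2.6314, γ^t·E[r] = 1.553796, running G = 11.644340
t=6: π = [0.2105, 0.1579, 0.3683, 0.2632], E[r] = 2.6315, γ^t·E[r] = 1.398492, running G = 13.042831
t=7: π = [0.2105, 0.1579, 0.3684, 0.2632], E[r] = 2.6316, γ^t·E[r] = 1.258668, running G = 14.301499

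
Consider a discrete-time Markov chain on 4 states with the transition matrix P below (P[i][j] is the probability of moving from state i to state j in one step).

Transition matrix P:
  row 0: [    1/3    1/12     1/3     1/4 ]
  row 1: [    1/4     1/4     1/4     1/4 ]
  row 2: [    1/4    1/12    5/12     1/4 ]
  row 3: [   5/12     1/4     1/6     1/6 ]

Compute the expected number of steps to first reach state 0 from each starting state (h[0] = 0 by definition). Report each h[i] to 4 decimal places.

h = [0.0000, 3.4667, 3.4667, 2.9333]

First-step conditioning: h[0] = 0; for i ≠ 0, h[i] = 1 + Σ_k P[i][k]·h[k].
  h[1] = 1 + 1/4·h[1] + 1/4·h[2] + 1/4·h[3]
  h[2] = 1 + 1/12·h[1] + 5/12·h[2] + 1/4·h[3]
  h[3] = 1 + 1/4·h[1] + 1/6·h[2] + 1/6·h[3]
Solving the 3×3 linear system over states ≠ 0 gives exactly h = [0, 52/15, 52/15, 44/15] (h[0] = 0 is the target).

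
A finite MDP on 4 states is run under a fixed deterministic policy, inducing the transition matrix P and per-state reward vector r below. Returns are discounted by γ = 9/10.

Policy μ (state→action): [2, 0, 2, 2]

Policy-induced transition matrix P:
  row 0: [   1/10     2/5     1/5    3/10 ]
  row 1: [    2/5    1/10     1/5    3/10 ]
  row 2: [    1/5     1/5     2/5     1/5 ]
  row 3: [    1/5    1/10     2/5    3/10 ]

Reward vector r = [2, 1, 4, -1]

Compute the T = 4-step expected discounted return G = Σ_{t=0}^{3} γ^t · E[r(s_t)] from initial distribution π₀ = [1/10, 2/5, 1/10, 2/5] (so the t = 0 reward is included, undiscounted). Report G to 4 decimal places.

t=0: π = [0.1000, 0.4000, 0.1000, 0.4000], E[r] = 0.6000, γ^t·E[r] = 0.600000, running G = 0.600000
t=1: π = [0.2700, 0.1400, 0.3000, 0.2900], E[r] = 1.5900, γ^t·E[r] = 1.431000, running G = 2.031000
t=2: π = [0.2010, 0.2110, 0.3180, 0.2700], E[r] = 1.6150, γ^t·E[r] = 1.308150, running G = 3.339150
t=3: π = [0.2221, 0.1921, 0.3176, 0.2682], E[r] = 1.6385, γ^t·E[r] = 1.194467, running G = 4.533617

G = 4.5336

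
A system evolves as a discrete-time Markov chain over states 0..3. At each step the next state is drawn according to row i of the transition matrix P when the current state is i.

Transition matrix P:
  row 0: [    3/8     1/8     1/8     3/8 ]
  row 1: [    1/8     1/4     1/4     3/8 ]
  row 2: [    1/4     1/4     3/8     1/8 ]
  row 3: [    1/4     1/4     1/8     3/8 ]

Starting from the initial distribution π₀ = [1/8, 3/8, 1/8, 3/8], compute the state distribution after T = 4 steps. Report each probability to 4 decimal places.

π = [0.2543, 0.2184, 0.2034, 0.3240]

t=0: π = [0.1250, 0.3750, 0.1250, 0.3750]
t=1: π = [0.2188, 0.2344, 0.2031, 0.3438]
t=2: π = [0.2480, 0.2227, 0.2051, 0.3242]
t=3: π = [0.2532, 0.2190, 0.2041, 0.3237]
t=4: π = [0.2543, 0.2184, 0.2034, 0.3240]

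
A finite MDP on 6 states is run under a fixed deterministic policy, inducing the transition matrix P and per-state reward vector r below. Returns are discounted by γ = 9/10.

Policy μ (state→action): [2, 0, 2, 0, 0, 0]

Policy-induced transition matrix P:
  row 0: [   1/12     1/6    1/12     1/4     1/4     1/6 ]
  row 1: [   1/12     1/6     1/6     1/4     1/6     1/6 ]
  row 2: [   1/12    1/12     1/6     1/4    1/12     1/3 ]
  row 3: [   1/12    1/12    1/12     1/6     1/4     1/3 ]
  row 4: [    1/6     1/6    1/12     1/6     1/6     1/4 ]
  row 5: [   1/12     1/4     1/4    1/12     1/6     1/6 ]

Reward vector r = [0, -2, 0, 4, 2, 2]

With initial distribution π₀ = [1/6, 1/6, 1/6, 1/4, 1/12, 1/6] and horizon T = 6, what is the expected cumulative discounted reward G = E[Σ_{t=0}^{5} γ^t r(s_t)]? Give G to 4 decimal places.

G = 5.8060

t=0: π = [0.1667, 0.1667, 0.1667, 0.2500, 0.0833, 0.1667], E[r] = 1.1667, γ^t·E[r] = 1.166667, running G = 1.166667
t=1: π = [0.0903, 0.1458, 0.1389, 0.1944, 0.1875, 0.2431], E[r] = 1.3472, γ^t·E[r] = 1.212500, running G = 2.379167
t=2: π = [0.0990, 0.1591, 0.1476, 0.1777, 0.1788, 0.2378], E[r] = 1.2257, γ^t·E[r] = 0.992813, running G = 3.371979
t=3: π = [0.0982, 0.1594, 0.1485, 0.1807, 0.1774, 0.2358], E[r] = 1.2302, γ^t·E[r] = 0.896836, running G = 4.268815
t=4: π = [0.0981, 0.1589, 0.1483, 0.1809, 0.1775, 0.2363], E[r] = 1.2334, γ^t·E[r] = 0.809225, running G = 5.078040
t=5: π = [0.0981, 0.1589, 0.1483, 0.1807, 0.1776, 0.2363], E[r] = 1.2329, γ^t·E[r] = 0.728007, running G = 5.806047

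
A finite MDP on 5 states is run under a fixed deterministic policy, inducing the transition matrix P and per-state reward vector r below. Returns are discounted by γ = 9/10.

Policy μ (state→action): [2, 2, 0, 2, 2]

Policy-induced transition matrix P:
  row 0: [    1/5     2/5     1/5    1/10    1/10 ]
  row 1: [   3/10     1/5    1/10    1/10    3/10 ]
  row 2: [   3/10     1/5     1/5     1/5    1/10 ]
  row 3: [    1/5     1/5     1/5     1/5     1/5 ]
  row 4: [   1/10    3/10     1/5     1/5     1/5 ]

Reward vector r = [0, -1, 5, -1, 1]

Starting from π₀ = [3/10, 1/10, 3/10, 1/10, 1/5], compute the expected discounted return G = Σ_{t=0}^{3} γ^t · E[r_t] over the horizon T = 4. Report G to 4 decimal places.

t=0: π = [0.3000, 0.1000, 0.3000, 0.1000, 0.2000], E[r] = 1.5000, γ^t·E[r] = 1.500000, running G = 1.500000
t=1: π = [0.2200, 0.2800, 0.1900, 0.1600, 0.1500], E[r] = 0.6600, γ^t·E[r] = 0.594000, running G = 2.094000
t=2: π = [0.2320, 0.2590, 0.1720, 0.1500, 0.1870], E[r] = 0.6380, γ^t·E[r] = 0.516780, running G = 2.610780
t=3: π = [0.2244, 0.2651, 0.1741, 0.1509, 0.1855], E[r] = 0.6400, γ^t·E[r] = 0.466560, running G = 3.077340

G = 3.0773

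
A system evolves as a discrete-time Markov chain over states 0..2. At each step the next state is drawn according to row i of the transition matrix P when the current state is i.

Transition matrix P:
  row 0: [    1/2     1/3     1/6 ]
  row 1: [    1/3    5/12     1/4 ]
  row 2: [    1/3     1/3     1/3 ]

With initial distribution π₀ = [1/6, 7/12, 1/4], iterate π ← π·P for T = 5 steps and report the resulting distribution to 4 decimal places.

π = [0.4000, 0.3636, 0.2364]

t=0: π = [0.1667, 0.5833, 0.2500]
t=1: π = [0.3611, 0.3819, 0.2569]
t=2: π = [0.3935, 0.3652, 0.2413]
t=3: π = [0.3989, 0.3638, 0.2373]
t=4: π = [0.3998, 0.3636, 0.2365]
t=5: π = [0.4000, 0.3636, 0.2364]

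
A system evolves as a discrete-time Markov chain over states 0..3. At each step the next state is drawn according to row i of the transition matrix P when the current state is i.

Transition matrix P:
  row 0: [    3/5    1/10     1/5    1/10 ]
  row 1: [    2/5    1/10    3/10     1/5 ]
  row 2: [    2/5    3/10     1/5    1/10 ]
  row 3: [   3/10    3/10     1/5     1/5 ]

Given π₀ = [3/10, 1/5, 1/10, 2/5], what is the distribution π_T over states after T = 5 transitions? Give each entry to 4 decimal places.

π = [0.4836, 0.1695, 0.2170, 0.1300]

t=0: π = [0.3000, 0.2000, 0.1000, 0.4000]
t=1: π = [0.4200, 0.2000, 0.2200, 0.1600]
t=2: π = [0.4680, 0.1760, 0.2200, 0.1360]
t=3: π = [0.4800, 0.1712, 0.2176, 0.1312]
t=4: π = [0.4829, 0.1698, 0.2171, 0.1302]
t=5: π = [0.4836, 0.1695, 0.2170, 0.1300]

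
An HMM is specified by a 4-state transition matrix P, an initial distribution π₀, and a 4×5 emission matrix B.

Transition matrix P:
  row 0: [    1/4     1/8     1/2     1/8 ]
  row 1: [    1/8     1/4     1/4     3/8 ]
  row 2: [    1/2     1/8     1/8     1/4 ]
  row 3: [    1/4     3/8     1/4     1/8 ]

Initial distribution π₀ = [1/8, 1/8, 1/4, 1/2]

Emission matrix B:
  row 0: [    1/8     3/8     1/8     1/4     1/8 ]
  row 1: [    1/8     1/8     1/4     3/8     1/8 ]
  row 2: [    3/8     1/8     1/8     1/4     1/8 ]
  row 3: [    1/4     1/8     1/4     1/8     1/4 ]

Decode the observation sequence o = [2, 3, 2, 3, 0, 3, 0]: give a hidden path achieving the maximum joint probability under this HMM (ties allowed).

path = [3, 1, 3, 1, 2, 0, 2]

t=0: δ = [1.562e-02, 3.125e-02, 3.125e-02, 1.250e-01]  (obs o_0=2)
t=1: δ = [7.812e-03, 1.758e-02, 7.812e-03, 1.953e-03]  ψ = [3, 3, 3, 3]  (obs o_1=3)
t=2: δ = [4.883e-04, 1.099e-03, 5.493e-04, 1.648e-03]  ψ = [2, 1, 1, 1]  (obs o_2=2)
t=3: δ = [1.030e-04, 2.317e-04, 1.030e-04, 5.150e-05]  ψ = [3, 3, 3, 1]  (obs o_3=3)
t=4: δ = [6.437e-06, 7.242e-06, 2.173e-05, 2.173e-05]  ψ = [2, 1, 1, 1]  (obs o_4=0)
t=5: δ = [2.716e-06, 3.055e-06, 1.358e-06, 6.789e-07]  ψ = [2, 3, 3, 2]  (obs o_5=3)
t=6: δ = [8.487e-08, 9.548e-08, 5.092e-07, 2.864e-07]  ψ = [0, 1, 0, 1]  (obs o_6=0)
backtrack: best end state = 2; path = [3, 1, 3, 1, 2, 0, 2]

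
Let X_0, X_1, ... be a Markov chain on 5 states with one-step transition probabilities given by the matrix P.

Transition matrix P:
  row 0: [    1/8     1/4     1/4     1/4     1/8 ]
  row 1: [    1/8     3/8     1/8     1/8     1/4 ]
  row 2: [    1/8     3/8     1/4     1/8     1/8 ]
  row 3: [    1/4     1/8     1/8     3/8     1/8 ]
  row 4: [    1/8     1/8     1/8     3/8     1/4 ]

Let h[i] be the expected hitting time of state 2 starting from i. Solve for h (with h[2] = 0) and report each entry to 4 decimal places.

h = [6.0351, 6.9123, 0.0000, 6.7719, 6.8772]

First-step conditioning: h[2] = 0; for i ≠ 2, h[i] = 1 + Σ_k P[i][k]·h[k].
  h[0] = 1 + 1/8·h[0] + 1/4·h[1] + 1/4·h[3] + 1/8·h[4]
  h[1] = 1 + 1/8·h[0] + 3/8·h[1] + 1/8·h[3] + 1/4·h[4]
  h[3] = 1 + 1/4·h[0] + 1/8·h[1] + 3/8·h[3] + 1/8·h[4]
  h[4] = 1 + 1/8·h[0] + 1/8·h[1] + 3/8·h[3] + 1/4·h[4]
Solving the 4×4 linear system over states ≠ 2 gives exactly h = [344/57, 394/57, 0, 386/57, 392/57] (h[2] = 0 is the target).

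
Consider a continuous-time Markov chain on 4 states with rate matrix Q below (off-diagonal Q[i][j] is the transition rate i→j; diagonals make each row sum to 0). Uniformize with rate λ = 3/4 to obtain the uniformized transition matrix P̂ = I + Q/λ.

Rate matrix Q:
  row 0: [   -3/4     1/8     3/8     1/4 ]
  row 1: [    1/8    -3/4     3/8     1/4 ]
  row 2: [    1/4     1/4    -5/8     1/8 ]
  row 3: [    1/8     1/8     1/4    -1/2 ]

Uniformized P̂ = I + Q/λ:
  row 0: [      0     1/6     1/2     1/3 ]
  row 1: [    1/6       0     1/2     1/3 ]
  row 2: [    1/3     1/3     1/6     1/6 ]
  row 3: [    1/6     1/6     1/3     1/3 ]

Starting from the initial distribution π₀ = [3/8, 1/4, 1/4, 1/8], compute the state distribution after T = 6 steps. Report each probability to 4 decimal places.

t=0: π = [0.3750, 0.2500, 0.2500, 0.1250]
t=1: π = [0.1458, 0.1667, 0.3958, 0.2917]
t=2: π = [0.2083, 0.2049, 0.3194, 0.2674]
t=3: π = [0.1852, 0.1858, 0.3490, 0.2801]
t=4: π = [0.1940, 0.1939, 0.3370, 0.2752]
t=5: π = [0.1905, 0.1905, 0.3418, 0.2772]
t=6: π = [0.1919, 0.1919, 0.3399, 0.2764]

π = [0.1919, 0.1919, 0.3399, 0.2764]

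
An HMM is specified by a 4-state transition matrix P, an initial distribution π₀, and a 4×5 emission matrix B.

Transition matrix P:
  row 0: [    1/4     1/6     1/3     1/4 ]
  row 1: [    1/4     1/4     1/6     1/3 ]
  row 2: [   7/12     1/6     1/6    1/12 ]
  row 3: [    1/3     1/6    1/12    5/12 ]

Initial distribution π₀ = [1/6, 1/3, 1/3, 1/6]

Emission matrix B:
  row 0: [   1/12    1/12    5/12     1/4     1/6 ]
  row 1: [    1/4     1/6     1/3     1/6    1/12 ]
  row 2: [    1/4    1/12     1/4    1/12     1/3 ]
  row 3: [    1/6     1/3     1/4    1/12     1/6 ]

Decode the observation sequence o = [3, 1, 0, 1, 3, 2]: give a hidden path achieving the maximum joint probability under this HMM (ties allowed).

t=0: δ = [4.167e-02, 5.556e-02, 2.778e-02, 1.389e-02]  (obs o_0=3)
t=1: δ = [1.350e-03, 2.315e-03, 1.157e-03, 6.173e-03]  ψ = [2, 1, 0, 1]  (obs o_1=1)
t=2: δ = [1.715e-04, 2.572e-04, 1.286e-04, 4.287e-04]  ψ = [3, 3, 3, 3]  (obs o_2=0)
t=3: δ = [1.191e-05, 1.191e-05, 4.763e-06, 5.954e-05]  ψ = [3, 3, 0, 3]  (obs o_3=1)
t=4: δ = [4.961e-06, 1.654e-06, 4.135e-07, 2.067e-06]  ψ = [3, 3, 3, 3]  (obs o_4=3)
t=5: δ = [5.168e-07, 2.756e-07, 4.135e-07, 3.101e-07]  ψ = [0, 0, 0, 0]  (obs o_5=2)
backtrack: best end state = 0; path = [1, 3, 3, 3, 0, 0]

path = [1, 3, 3, 3, 0, 0]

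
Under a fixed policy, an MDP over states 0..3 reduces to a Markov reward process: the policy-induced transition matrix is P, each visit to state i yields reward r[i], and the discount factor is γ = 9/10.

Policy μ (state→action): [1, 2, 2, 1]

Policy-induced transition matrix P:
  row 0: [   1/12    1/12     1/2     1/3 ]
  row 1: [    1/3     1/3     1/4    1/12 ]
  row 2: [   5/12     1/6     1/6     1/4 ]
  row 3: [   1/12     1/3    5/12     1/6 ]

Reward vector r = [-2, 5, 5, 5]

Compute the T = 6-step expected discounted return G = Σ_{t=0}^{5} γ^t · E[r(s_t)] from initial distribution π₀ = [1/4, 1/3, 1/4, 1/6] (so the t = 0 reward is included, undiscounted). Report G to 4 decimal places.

t=0: π = [0.2500, 0.3333, 0.2500, 0.1667], E[r] = 3.2500, γ^t·E[r] = 3.250000, running G = 3.250000
t=1: π = [0.2500, 0.2292, 0.3194, 0.2014], E[r] = 3.2500, γ^t·E[r] = 2.925000, running G = 6.175000
t=2: π = [0.2471, 0.2176, 0.3194, 0.2159], E[r] = 3.2703, γ^t·E[r] = 2.648906, running G = 8.823906
t=3: π = [0.2442, 0.2183, 0.3211, 0.2163], E[r] = 3.2905, γ^t·E[r] = 2.398781, running G = 11.222688
t=4: π = [0.2450, 0.2188, 0.3203, 0.2159], E[r] = 3.2853, γ^t·E[r] = 2.155489, running G = 13.378176
t=5: π = [0.2448, 0.2187, 0.3205, 0.2160], E[r] = 3.2864, γ^t·E[r] = 1.940563, running G = 15.318739

G = 15.3187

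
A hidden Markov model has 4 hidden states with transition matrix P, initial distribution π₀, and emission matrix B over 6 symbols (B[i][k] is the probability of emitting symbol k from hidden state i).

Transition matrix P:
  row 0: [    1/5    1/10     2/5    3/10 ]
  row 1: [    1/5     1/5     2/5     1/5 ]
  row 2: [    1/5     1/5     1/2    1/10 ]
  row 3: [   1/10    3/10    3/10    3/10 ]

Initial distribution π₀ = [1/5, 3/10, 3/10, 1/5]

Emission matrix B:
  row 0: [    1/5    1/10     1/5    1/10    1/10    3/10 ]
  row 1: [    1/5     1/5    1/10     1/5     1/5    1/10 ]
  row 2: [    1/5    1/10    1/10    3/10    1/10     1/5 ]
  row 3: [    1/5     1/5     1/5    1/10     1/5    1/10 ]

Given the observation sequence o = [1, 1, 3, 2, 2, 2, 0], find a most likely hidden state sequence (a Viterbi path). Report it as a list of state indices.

t=0: δ = [2.000e-02, 6.000e-02, 3.000e-02, 4.000e-02]  (obs o_0=1)
t=1: δ = [1.200e-03, 2.400e-03, 2.400e-03, 2.400e-03]  ψ = [1, 1, 1, 1]  (obs o_1=1)
t=2: δ = [4.800e-05, 1.440e-04, 3.600e-04, 7.200e-05]  ψ = [1, 3, 2, 3]  (obs o_2=3)
t=3: δ = [1.440e-05, 7.200e-06, 1.800e-05, 7.200e-06]  ψ = [2, 2, 2, 2]  (obs o_3=2)
t=4: δ = [7.200e-07, 3.600e-07, 9.000e-07, 8.640e-07]  ψ = [2, 2, 2, 0]  (obs o_4=2)
t=5: δ = [3.600e-08, 2.592e-08, 4.500e-08, 5.184e-08]  ψ = [2, 3, 2, 3]  (obs o_5=2)
t=6: δ = [1.800e-09, 3.110e-09, 4.500e-09, 3.110e-09]  ψ = [2, 3, 2, 3]  (obs o_6=0)
backtrack: best end state = 2; path = [1, 2, 2, 2, 2, 2, 2]

path = [1, 2, 2, 2, 2, 2, 2]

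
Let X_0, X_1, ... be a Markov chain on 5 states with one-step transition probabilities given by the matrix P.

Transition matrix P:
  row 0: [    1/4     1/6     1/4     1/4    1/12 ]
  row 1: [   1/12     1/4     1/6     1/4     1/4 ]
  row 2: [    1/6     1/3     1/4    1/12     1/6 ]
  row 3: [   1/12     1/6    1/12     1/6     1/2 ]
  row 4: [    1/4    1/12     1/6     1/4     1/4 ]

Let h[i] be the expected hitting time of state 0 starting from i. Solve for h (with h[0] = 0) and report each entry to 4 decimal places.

First-step conditioning: h[0] = 0; for i ≠ 0, h[i] = 1 + Σ_k P[i][k]·h[k].
  h[1] = 1 + 1/4·h[1] + 1/6·h[2] + 1/4·h[3] + 1/4·h[4]
  h[2] = 1 + 1/3·h[1] + 1/4·h[2] + 1/12·h[3] + 1/6·h[4]
  h[3] = 1 + 1/6·h[1] + 1/12·h[2] + 1/6·h[3] + 1/2·h[4]
  h[4] = 1 + 1/12·h[1] + 1/6·h[2] + 1/4·h[3] + 1/4·h[4]
Solving the 4×4 linear system over states ≠ 0 gives exactly h = [0, 10152/1471, 9444/1471, 9816/1471, 8460/1471] (h[0] = 0 is the target).

h = [0.0000, 6.9014, 6.4201, 6.6730, 5.7512]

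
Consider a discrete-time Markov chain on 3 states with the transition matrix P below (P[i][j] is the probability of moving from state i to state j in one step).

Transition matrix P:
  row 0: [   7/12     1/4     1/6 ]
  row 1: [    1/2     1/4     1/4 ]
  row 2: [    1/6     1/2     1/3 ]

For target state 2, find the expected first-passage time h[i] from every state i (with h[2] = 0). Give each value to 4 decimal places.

First-step conditioning: h[2] = 0; for i ≠ 2, h[i] = 1 + Σ_k P[i][k]·h[k].
  h[0] = 1 + 7/12·h[0] + 1/4·h[1]
  h[1] = 1 + 1/2·h[0] + 1/4·h[1]
Solving the 2×2 linear system over states ≠ 2 gives exactly h = [16/3, 44/9, 0] (h[2] = 0 is the target).

h = [5.3333, 4.8889, 0.0000]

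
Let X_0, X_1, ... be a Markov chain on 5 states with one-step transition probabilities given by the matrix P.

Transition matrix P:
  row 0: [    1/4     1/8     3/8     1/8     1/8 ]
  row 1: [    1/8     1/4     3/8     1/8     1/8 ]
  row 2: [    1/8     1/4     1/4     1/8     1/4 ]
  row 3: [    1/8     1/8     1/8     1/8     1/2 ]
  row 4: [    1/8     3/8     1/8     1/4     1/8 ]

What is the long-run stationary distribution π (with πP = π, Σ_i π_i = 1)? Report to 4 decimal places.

π = [0.1429, 0.2399, 0.2522, 0.1517, 0.2134]

Balance equations π_j = Σ_i π_i·P[i][j]:
  π_0 = 1/4·π_0 + 1/8·π_1 + 1/8·π_2 + 1/8·π_3 + 1/8·π_4
  π_1 = 1/8·π_0 + 1/4·π_1 + 1/4·π_2 + 1/8·π_3 + 3/8·π_4
  π_2 = 3/8·π_0 + 3/8·π_1 + 1/4·π_2 + 1/8·π_3 + 1/8·π_4
  π_3 = 1/8·π_0 + 1/8·π_1 + 1/8·π_2 + 1/8·π_3 + 1/4·π_4
  normalize: π_0 + π_1 + π_2 + π_3 + π_4 = 1
Solving the linear system gives exactly π = [1/7, 136/567, 143/567, 86/567, 121/567].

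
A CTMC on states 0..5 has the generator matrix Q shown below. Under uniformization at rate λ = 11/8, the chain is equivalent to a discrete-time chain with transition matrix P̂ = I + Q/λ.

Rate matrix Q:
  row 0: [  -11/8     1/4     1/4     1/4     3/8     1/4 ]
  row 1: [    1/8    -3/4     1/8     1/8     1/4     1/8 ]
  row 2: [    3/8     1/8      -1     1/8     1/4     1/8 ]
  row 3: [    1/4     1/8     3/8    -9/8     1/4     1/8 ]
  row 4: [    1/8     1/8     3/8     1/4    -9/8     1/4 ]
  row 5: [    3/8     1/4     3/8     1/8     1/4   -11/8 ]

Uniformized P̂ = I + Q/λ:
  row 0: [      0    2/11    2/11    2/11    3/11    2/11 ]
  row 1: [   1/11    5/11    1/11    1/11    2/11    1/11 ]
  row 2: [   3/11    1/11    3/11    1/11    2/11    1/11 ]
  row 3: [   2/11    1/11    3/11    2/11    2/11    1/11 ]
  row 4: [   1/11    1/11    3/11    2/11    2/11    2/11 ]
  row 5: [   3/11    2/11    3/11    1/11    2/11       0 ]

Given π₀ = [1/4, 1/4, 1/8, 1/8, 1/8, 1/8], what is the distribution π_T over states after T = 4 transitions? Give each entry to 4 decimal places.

t=0: π = [0.2500, 0.2500, 0.1250, 0.1250, 0.1250, 0.1250]
t=1: π = [0.1250, 0.2159, 0.2045, 0.1364, 0.2045, 0.1136]
t=2: π = [0.1498, 0.1911, 0.2221, 0.1333, 0.1932, 0.1105]
t=3: π = [0.1499, 0.1841, 0.2244, 0.1342, 0.1954, 0.1120]
t=4: π = [0.1506, 0.1817, 0.2256, 0.1345, 0.1954, 0.1121]

π = [0.1506, 0.1817, 0.2256, 0.1345, 0.1954, 0.1121]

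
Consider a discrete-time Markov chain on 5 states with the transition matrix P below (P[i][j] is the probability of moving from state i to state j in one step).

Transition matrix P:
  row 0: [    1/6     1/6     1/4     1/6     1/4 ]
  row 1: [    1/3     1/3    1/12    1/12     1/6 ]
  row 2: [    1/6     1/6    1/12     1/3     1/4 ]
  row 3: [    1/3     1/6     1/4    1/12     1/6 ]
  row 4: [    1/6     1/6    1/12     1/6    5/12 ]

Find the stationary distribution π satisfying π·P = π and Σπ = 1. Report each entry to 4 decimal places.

Balance equations π_j = Σ_i π_i·P[i][j]:
  π_0 = 1/6·π_0 + 1/3·π_1 + 1/6·π_2 + 1/3·π_3 + 1/6·π_4
  π_1 = 1/6·π_0 + 1/3·π_1 + 1/6·π_2 + 1/6·π_3 + 1/6·π_4
  π_2 = 1/4·π_0 + 1/12·π_1 + 1/12·π_2 + 1/4·π_3 + 1/12·π_4
  π_3 = 1/6·π_0 + 1/12·π_1 + 1/3·π_2 + 1/12·π_3 + 1/6·π_4
  normalize: π_0 + π_1 + π_2 + π_3 + π_4 = 1
Solving the linear system gives exactly π = [103/454, 1/5, 168/1135, 183/1135, 599/2270].

π = [0.2269, 0.2000, 0.1480, 0.1612, 0.2639]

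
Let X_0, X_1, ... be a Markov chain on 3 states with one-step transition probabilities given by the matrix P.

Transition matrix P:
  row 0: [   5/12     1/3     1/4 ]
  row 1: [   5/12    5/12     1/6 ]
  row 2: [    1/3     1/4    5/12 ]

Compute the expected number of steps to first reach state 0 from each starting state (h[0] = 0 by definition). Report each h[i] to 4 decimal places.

h = [0.0000, 2.5116, 2.7907]

First-step conditioning: h[0] = 0; for i ≠ 0, h[i] = 1 + Σ_k P[i][k]·h[k].
  h[1] = 1 + 5/12·h[1] + 1/6·h[2]
  h[2] = 1 + 1/4·h[1] + 5/12·h[2]
Solving the 2×2 linear system over states ≠ 0 gives exactly h = [0, 108/43, 120/43] (h[0] = 0 is the target).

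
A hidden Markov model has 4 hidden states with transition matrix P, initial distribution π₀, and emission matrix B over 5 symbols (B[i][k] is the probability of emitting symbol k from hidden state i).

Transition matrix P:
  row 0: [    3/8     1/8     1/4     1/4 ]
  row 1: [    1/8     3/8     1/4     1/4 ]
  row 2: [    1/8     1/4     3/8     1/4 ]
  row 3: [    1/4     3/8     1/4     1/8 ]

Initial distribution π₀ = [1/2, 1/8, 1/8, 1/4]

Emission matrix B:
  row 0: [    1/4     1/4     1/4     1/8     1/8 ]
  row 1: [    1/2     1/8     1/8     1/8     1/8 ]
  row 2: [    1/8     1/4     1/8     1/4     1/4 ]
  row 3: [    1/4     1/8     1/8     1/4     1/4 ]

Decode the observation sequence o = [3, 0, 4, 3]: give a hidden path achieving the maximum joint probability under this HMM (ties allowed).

t=0: δ = [6.250e-02, 1.562e-02, 3.125e-02, 6.250e-02]  (obs o_0=3)
t=1: δ = [5.859e-03, 1.172e-02, 1.953e-03, 3.906e-03]  ψ = [0, 3, 0, 0]  (obs o_1=0)
t=2: δ = [2.747e-04, 5.493e-04, 7.324e-04, 7.324e-04]  ψ = [0, 1, 1, 1]  (obs o_2=4)
t=3: δ = [2.289e-05, 3.433e-05, 6.866e-05, 4.578e-05]  ψ = [3, 3, 2, 2]  (obs o_3=3)
backtrack: best end state = 2; path = [3, 1, 2, 2]

path = [3, 1, 2, 2]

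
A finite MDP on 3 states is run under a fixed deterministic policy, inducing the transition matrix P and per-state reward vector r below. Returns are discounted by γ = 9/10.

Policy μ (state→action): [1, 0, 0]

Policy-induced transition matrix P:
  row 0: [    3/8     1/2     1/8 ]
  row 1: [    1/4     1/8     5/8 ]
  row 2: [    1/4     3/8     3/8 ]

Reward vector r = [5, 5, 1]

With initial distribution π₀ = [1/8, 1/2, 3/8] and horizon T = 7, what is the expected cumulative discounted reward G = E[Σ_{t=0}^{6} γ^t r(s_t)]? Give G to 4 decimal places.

t=0: π = [0.1250, 0.5000, 0.3750], E[r] = 3.5000, γ^t·E[r] = 3.500000, running G = 3.500000
t=1: π = [0.2656, 0.2656, 0.4688], E[r] = 3.1250, γ^t·E[r] = 2.812500, running G = 6.312500
t=2: π = [0.2832, 0.3418, 0.3750], E[r] = 3.5000, γ^t·E[r] = 2.835000, running G = 9.147500
t=3: π = [0.2854, 0.3250, 0.3896], E[r] = 3.4414, γ^t·E[r] = 2.508785, running G = 11.656285
t=4: π = [0.2857, 0.3294, 0.3849], E[r] = 3.4604, γ^t·E[r] = 2.270401, running G = 13.926686
t=5: π = [0.2857, 0.3284, 0.3859], E[r] = 3.4562, γ^t·E[r] = 2.040874, running G = 15.967560
t=6: π = [0.2857, 0.3286, 0.3857], E[r] = 3.4574, γ^t·E[r] = 1.837382, running G = 17.804942

G = 17.8049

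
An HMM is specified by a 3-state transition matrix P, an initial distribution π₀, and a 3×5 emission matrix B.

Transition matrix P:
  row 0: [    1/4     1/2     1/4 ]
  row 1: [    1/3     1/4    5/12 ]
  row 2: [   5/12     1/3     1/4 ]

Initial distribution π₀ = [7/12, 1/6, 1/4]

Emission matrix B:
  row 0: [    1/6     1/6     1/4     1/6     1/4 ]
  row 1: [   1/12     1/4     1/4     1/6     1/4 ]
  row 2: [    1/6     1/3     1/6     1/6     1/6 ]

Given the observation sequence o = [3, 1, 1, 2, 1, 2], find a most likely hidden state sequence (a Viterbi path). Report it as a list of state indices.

t=0: δ = [9.722e-02, 2.778e-02, 4.167e-02]  (obs o_0=3)
t=1: δ = [4.051e-03, 1.215e-02, 8.102e-03]  ψ = [0, 0, 0]  (obs o_1=1)
t=2: δ = [6.752e-04, 7.595e-04, 1.688e-03]  ψ = [1, 1, 1]  (obs o_2=1)
t=3: δ = [1.758e-04, 1.407e-04, 7.033e-05]  ψ = [2, 2, 2]  (obs o_3=2)
t=4: δ = [7.814e-06, 2.198e-05, 1.954e-05]  ψ = [1, 0, 1]  (obs o_4=1)
t=5: δ = [2.035e-06, 1.628e-06, 1.526e-06]  ψ = [2, 2, 1]  (obs o_5=2)
backtrack: best end state = 0; path = [0, 1, 2, 1, 2, 0]

path = [0, 1, 2, 1, 2, 0]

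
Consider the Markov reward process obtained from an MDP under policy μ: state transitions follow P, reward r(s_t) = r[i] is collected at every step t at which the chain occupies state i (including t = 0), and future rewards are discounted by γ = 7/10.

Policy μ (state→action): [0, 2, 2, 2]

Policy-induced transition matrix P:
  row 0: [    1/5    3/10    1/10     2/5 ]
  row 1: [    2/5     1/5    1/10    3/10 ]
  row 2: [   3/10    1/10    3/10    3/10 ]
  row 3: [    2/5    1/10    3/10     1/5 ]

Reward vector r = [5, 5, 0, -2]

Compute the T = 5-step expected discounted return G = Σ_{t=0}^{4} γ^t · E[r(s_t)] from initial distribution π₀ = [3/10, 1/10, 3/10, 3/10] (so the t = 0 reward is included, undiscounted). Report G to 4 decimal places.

G = 4.6772

t=0: π = [0.3000, 0.1000, 0.3000, 0.3000], E[r] = 1.4000, γ^t·E[r] = 1.400000, running G = 1.400000
t=1: π = [0.3100, 0.1700, 0.2200, 0.3000], E[r] = 1.8000, γ^t·E[r] = 1.260000, running G = 2.660000
t=2: π = [0.3160, 0.1790, 0.2040, 0.3010], E[r] = 1.8730, γ^t·E[r] = 0.917770, running G = 3.577770
t=3: π = [0.3164, 0.1811, 0.2010, 0.3015], E[r] = 1.8845, γ^t·E[r] = 0.646384, running G = 4.224154
t=4: π = [0.3166, 0.1814, 0.2005, 0.3015], E[r] = 1.8871, γ^t·E[r] = 0.453086, running G = 4.677239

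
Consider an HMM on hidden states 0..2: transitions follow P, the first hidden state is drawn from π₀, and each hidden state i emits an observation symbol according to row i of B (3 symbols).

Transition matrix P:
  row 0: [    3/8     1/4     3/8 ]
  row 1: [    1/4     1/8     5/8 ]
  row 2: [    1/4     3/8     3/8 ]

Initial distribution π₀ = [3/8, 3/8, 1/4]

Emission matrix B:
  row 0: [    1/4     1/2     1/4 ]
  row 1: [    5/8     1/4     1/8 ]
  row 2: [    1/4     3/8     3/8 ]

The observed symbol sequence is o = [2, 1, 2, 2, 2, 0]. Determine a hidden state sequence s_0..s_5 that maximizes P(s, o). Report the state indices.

path = [0, 0, 2, 2, 2, 1]

t=0: δ = [9.375e-02, 4.688e-02, 9.375e-02]  (obs o_0=2)
t=1: δ = [1.758e-02, 8.789e-03, 1.318e-02]  ψ = [0, 2, 0]  (obs o_1=1)
t=2: δ = [1.648e-03, 6.180e-04, 2.472e-03]  ψ = [0, 2, 0]  (obs o_2=2)
t=3: δ = [1.545e-04, 1.159e-04, 3.476e-04]  ψ = [0, 2, 2]  (obs o_3=2)
t=4: δ = [2.173e-05, 1.629e-05, 4.888e-05]  ψ = [2, 2, 2]  (obs o_4=2)
t=5: δ = [3.055e-06, 1.146e-05, 4.583e-06]  ψ = [2, 2, 2]  (obs o_5=0)
backtrack: best end state = 1; path = [0, 0, 2, 2, 2, 1]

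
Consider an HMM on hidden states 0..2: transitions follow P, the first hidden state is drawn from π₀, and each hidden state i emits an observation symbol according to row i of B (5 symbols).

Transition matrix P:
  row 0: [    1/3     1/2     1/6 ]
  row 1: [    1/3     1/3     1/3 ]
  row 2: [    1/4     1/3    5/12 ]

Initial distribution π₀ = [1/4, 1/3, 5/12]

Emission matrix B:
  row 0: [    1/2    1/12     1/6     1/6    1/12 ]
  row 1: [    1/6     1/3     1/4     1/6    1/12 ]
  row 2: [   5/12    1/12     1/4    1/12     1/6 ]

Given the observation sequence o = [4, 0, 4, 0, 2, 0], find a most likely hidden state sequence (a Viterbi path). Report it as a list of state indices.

t=0: δ = [2.083e-02, 2.778e-02, 6.944e-02]  (obs o_0=4)
t=1: δ = [8.681e-03, 3.858e-03, 1.206e-02]  ψ = [2, 2, 2]  (obs o_1=0)
t=2: δ = [2.512e-04, 3.617e-04, 8.372e-04]  ψ = [2, 0, 2]  (obs o_2=4)
t=3: δ = [1.047e-04, 4.651e-05, 1.454e-04]  ψ = [2, 2, 2]  (obs o_3=0)
t=4: δ = [6.056e-06, 1.308e-05, 1.514e-05]  ψ = [2, 0, 2]  (obs o_4=2)
t=5: δ = [2.180e-06, 8.412e-07, 2.629e-06]  ψ = [1, 2, 2]  (obs o_5=0)
backtrack: best end state = 2; path = [2, 2, 2, 2, 2, 2]

path = [2, 2, 2, 2, 2, 2]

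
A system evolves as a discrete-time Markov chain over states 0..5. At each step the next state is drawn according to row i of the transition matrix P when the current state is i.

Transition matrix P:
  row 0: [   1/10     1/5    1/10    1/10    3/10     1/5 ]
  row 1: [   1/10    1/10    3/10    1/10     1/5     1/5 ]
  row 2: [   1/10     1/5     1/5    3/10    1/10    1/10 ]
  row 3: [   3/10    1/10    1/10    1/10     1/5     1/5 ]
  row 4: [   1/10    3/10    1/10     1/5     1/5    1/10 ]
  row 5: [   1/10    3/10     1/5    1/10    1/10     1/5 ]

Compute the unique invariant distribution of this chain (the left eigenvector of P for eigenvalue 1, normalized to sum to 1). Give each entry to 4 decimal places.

Balance equations π_j = Σ_i π_i·P[i][j]:
  π_0 = 1/10·π_0 + 1/10·π_1 + 1/10·π_2 + 3/10·π_3 + 1/10·π_4 + 1/10·π_5
  π_1 = 1/5·π_0 + 1/10·π_1 + 1/5·π_2 + 1/10·π_3 + 3/10·π_4 + 3/10·π_5
  π_2 = 1/10·π_0 + 3/10·π_1 + 1/5·π_2 + 1/10·π_3 + 1/10·π_4 + 1/5·π_5
  π_3 = 1/10·π_0 + 1/10·π_1 + 3/10·π_2 + 1/10·π_3 + 1/5·π_4 + 1/10·π_5
  π_4 = 3/10·π_0 + 1/5·π_1 + 1/10·π_2 + 1/5·π_3 + 1/5·π_4 + 1/10·π_5
  normalize: π_0 + π_1 + π_2 + π_3 + π_4 + π_5 = 1
Solving the linear system gives exactly π = [7218/55297, 22031/110594, 9604/55297, 16883/110594, 9910/55297, 828/5027].

π = [0.1305, 0.1992, 0.1737, 0.1527, 0.1792, 0.1647]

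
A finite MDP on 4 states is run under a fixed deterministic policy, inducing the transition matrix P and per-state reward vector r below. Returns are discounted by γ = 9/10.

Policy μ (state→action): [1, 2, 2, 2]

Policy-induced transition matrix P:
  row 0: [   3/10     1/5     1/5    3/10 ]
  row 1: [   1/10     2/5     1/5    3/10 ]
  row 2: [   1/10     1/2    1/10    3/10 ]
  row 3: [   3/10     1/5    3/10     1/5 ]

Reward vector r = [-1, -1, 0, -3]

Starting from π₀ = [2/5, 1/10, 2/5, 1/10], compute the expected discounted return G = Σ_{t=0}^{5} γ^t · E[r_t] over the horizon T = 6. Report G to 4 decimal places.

G = -5.7920

t=0: π = [0.4000, 0.1000, 0.4000, 0.1000], E[r] = -0.8000, γ^t·E[r] = -0.800000, running G = -0.800000
t=1: π = [0.2000, 0.3400, 0.1700, 0.2900], E[r] = -1.4100, γ^t·E[r] = -1.269000, running G = -2.069000
t=2: π = [0.1980, 0.3190, 0.2120, 0.2710], E[r] = -1.3300, γ^t·E[r] = -1.077300, running G = -3.146300
t=3: π = [0.1938, 0.3274, 0.2059, 0.2729], E[r] = -1.3399, γ^t·E[r] = -0.976787, running G = -4.123087
t=4: π = [0.1933, 0.3273, 0.2067, 0.2727], E[r] = -1.3387, γ^t·E[r] = -0.878334, running G = -5.001421
t=5: π = [0.1932, 0.3275, 0.2066, 0.2727], E[r] = -1.3389, γ^t·E[r] = -0.790582, running G = -5.792003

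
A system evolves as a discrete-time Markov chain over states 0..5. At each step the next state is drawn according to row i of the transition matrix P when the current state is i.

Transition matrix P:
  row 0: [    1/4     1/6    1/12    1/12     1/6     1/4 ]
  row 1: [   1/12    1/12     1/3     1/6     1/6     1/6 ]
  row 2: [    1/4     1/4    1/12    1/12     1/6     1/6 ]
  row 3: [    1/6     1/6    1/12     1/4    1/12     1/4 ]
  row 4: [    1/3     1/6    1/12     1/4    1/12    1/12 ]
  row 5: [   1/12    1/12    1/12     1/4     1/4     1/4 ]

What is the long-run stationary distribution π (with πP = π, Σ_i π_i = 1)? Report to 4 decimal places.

π = [0.1892, 0.1476, 0.1202, 0.1861, 0.1551, 0.2018]

Balance equations π_j = Σ_i π_i·P[i][j]:
  π_0 = 1/4·π_0 + 1/12·π_1 + 1/4·π_2 + 1/6·π_3 + 1/3·π_4 + 1/12·π_5
  π_1 = 1/6·π_0 + 1/12·π_1 + 1/4·π_2 + 1/6·π_3 + 1/6·π_4 + 1/12·π_5
  π_2 = 1/12·π_0 + 1/3·π_1 + 1/12·π_2 + 1/12·π_3 + 1/12·π_4 + 1/12·π_5
  π_3 = 1/12·π_0 + 1/6·π_1 + 1/12·π_2 + 1/4·π_3 + 1/4·π_4 + 1/4·π_5
  π_4 = 1/6·π_0 + 1/6·π_1 + 1/6·π_2 + 1/12·π_3 + 1/12·π_4 + 1/4·π_5
  normalize: π_0 + π_1 + π_2 + π_3 + π_4 + π_5 = 1
Solving the linear system gives exactly π = [11485/60711, 8959/60711, 2433/20237, 22601/121422, 18827/121422, 12254/60711].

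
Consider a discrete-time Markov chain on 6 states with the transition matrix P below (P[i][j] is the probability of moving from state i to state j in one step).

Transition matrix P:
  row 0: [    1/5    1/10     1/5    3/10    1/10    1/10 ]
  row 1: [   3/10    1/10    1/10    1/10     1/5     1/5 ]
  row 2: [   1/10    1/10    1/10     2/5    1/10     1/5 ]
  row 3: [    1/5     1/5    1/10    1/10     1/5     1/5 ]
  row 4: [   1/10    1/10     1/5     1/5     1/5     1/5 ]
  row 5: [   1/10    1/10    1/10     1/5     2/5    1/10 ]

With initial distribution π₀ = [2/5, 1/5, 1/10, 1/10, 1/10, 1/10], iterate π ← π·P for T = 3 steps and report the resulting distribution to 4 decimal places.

t=0: π = [0.4000, 0.2000, 0.1000, 0.1000, 0.1000, 0.1000]
t=1: π = [0.1900, 0.1100, 0.1500, 0.2300, 0.1700, 0.1500]
t=2: π = [0.1640, 0.1230, 0.1360, 0.2150, 0.1960, 0.1660]
t=3: π = [0.1625, 0.1215, 0.1360, 0.2098, 0.2032, 0.1670]

π = [0.1625, 0.1215, 0.1360, 0.2098, 0.2032, 0.1670]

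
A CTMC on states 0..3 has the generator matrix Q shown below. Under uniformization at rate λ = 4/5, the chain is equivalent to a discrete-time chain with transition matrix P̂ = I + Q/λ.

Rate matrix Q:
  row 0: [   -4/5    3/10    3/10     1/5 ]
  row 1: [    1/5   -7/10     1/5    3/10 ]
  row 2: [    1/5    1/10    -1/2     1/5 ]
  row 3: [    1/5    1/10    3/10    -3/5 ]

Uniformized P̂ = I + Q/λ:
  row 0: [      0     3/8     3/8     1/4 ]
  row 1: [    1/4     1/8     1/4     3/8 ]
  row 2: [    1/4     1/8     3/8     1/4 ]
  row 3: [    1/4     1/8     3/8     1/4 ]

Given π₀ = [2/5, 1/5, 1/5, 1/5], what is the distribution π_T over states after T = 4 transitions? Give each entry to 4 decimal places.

π = [0.2008, 0.1742, 0.3527, 0.2723]

t=0: π = [0.4000, 0.2000, 0.2000, 0.2000]
t=1: π = [0.1500, 0.2250, 0.3500, 0.2750]
t=2: π = [0.2125, 0.1625, 0.3469, 0.2781]
t=3: π = [0.1969, 0.1781, 0.3547, 0.2703]
t=4: π = [0.2008, 0.1742, 0.3527, 0.2723]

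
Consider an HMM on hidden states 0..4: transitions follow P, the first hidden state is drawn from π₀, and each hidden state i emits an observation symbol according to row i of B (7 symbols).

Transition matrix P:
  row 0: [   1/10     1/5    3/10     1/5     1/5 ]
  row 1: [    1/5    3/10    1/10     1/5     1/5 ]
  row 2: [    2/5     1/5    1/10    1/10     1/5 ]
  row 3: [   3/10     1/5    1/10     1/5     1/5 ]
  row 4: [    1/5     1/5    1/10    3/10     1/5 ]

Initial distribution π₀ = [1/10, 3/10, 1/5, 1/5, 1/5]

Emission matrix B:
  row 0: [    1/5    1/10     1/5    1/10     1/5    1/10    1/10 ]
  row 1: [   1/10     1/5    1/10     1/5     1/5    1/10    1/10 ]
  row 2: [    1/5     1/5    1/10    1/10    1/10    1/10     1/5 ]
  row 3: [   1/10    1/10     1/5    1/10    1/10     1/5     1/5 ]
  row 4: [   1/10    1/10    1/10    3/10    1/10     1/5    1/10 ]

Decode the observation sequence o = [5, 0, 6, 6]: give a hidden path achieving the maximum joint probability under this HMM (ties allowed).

t=0: δ = [1.000e-02, 3.000e-02, 2.000e-02, 4.000e-02, 4.000e-02]  (obs o_0=5)
t=1: δ = [2.400e-03, 9.000e-04, 8.000e-04, 1.200e-03, 8.000e-04]  ψ = [3, 1, 3, 4, 3]  (obs o_1=0)
t=2: δ = [3.600e-05, 4.800e-05, 1.440e-04, 9.600e-05, 4.800e-05]  ψ = [3, 0, 0, 0, 0]  (obs o_2=6)
t=3: δ = [5.760e-06, 2.880e-06, 2.880e-06, 3.840e-06, 2.880e-06]  ψ = [2, 2, 2, 3, 2]  (obs o_3=6)
backtrack: best end state = 0; path = [3, 0, 2, 0]

path = [3, 0, 2, 0]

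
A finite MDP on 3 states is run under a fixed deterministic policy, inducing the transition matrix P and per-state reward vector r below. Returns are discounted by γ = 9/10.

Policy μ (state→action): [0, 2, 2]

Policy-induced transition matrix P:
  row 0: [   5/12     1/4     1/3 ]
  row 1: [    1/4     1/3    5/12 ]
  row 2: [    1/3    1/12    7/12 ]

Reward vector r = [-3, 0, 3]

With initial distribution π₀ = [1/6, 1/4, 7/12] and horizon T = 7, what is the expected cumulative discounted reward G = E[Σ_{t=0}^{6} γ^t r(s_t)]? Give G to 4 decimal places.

t=0: π = [0.1667, 0.2500, 0.5833], E[r] = 1.2500, γ^t·E[r] = 1.250000, running G = 1.250000
t=1: π = [0.3264, 0.1736, 0.5000], E[r] = 0.5208, γ^t·E[r] = 0.468750, running G = 1.718750
t=2: π = [0.3461, 0.1811, 0.4728], E[r] = 0.3802, γ^t·E[r] = 0.307969, running G = 2.026719
t=3: π = [0.3471, 0.1863, 0.4666], E[r] = 0.3587, γ^t·E[r] = 0.261457, running G = 2.288176
t=4: π = [0.3467, 0.1878, 0.4655], E[r] = 0.3563, γ^t·E[r] = 0.233800, running G = 2.521976
t=5: π = [0.3466, 0.1881, 0.4654], E[r] = 0.3563, γ^t·E[r] = 0.210409, running G = 2.732385
t=6: π = [0.3465, 0.1881, 0.4653], E[r] = 0.3564, γ^t·E[r] = 0.189407, running G = 2.921793

G = 2.9218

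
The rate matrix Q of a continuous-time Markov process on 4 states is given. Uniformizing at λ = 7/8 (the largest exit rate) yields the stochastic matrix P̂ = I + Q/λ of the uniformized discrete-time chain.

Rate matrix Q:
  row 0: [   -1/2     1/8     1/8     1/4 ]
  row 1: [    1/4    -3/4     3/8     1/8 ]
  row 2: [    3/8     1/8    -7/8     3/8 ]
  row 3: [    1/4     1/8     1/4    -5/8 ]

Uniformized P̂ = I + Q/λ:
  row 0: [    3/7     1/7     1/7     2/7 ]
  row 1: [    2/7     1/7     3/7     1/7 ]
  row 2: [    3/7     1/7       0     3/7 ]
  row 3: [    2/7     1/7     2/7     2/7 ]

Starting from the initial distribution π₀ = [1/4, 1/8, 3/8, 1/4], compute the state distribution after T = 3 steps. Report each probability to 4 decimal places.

π = [0.3670, 0.1429, 0.1953, 0.2948]

t=0: π = [0.2500, 0.1250, 0.3750, 0.2500]
t=1: π = [0.3750, 0.1429, 0.1607, 0.3214]
t=2: π = [0.3622, 0.1429, 0.2066, 0.2883]
t=3: π = [0.3670, 0.1429, 0.1953, 0.2948]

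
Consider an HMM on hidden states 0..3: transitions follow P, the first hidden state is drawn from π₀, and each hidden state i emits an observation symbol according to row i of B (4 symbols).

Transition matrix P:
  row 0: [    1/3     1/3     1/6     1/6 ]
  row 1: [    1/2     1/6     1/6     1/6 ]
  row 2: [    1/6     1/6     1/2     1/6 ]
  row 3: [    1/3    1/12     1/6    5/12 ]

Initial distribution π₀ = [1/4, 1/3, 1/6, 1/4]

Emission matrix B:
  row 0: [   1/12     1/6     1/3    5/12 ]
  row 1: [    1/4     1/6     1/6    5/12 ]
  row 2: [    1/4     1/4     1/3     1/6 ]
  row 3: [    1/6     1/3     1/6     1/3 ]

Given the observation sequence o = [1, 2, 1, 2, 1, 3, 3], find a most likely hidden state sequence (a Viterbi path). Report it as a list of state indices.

t=0: δ = [4.167e-02, 5.556e-02, 4.167e-02, 8.333e-02]  (obs o_0=1)
t=1: δ = [9.259e-03, 2.315e-03, 6.944e-03, 5.787e-03]  ψ = [1, 0, 2, 3]  (obs o_1=2)
t=2: δ = [5.144e-04, 5.144e-04, 8.681e-04, 8.038e-04]  ψ = [0, 0, 2, 3]  (obs o_2=1)
t=3: δ = [8.931e-05, 2.858e-05, 1.447e-04, 5.582e-05]  ψ = [3, 0, 2, 3]  (obs o_3=2)
t=4: δ = [4.961e-06, 4.961e-06, 1.808e-05, 8.038e-06]  ψ = [0, 0, 2, 2]  (obs o_4=1)
t=5: δ = [1.256e-06, 1.256e-06, 1.507e-06, 1.116e-06]  ψ = [2, 2, 2, 3]  (obs o_5=3)
t=6: δ = [2.616e-07, 1.744e-07, 1.256e-07, 1.550e-07]  ψ = [1, 0, 2, 3]  (obs o_6=3)
backtrack: best end state = 0; path = [2, 2, 2, 2, 2, 1, 0]

path = [2, 2, 2, 2, 2, 1, 0]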